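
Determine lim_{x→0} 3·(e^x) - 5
Direct substitution at x = 0 gives -2.

Final answer: -2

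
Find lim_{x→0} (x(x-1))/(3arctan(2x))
Both numerator and denominator → 0 as x → 0; this is a 0/0 indeterminate form.
Expand each to leading order near x = 0: numerator ~ -x, denominator ~ 6·x.
The limit of the ratio is -1/6.

Final answer: -1/6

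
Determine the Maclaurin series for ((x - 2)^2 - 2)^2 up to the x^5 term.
x^4 - 8·x^3 + 20·x^2 - 16·x + 4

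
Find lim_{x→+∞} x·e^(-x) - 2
Evaluate the dominant behaviour as x → +∞; each term tends to a finite value or vanishes.
Limit = -2.

Final answer: -2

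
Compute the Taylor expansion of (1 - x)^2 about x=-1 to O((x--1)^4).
4 - 4·(x + 1) + (x + 1)^2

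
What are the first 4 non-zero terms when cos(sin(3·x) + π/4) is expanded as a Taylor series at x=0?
9·√(2)·x^3/2 - 9·√(2)·x^2/4 - 3·√(2)·x/2 + √(2)/2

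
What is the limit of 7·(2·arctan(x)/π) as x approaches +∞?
Evaluate the dominant behaviour as x → +∞; each term tends to a finite value or vanishes.
Limit = 7.

Final answer: 7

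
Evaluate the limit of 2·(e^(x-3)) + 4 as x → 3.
Direct substitution at x = 3 gives 6.

Final answer: 6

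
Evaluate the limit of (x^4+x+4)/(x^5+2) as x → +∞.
This is an ∞/∞ indeterminate form as x → +∞.
Divide numerator and denominator by x^5 and let the lower-order terms vanish; the numerator's degree 4 is below the denominator's degree 5, so the quotient → 0.
Limit = 0.

Final answer: 0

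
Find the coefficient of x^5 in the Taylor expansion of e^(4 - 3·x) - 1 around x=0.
Expand to order 5: e^(4 - 3·x) - 1 = -81·x^5·e^(4)/40 + 27·x^4·e^(4)/8 - 9·x^3·e^(4)/2 + 9·x^2·e^(4)/2 - 3·x·e^(4) - 1 + e^(4) + O(x^6).
The coefficient of x^5 is -81·e^(4)/40.

Final answer: -81·e^(4)/40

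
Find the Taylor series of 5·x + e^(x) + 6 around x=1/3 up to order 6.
e^(1/3) + 23/3 + (e^(1/3) + 5)·(x - 1/3) + e^(1/3)·(x - 1/3)^2/2 + e^(1/3)·(x - 1/3)^3/6 + e^(1/3)·(x - 1/3)^4/24 + e^(1/3)·(x - 1/3)^5/120 + e^(1/3)·(x - 1/3)^6/720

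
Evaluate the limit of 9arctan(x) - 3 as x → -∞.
Evaluate the dominant behaviour as x → -∞; each term tends to a finite value or vanishes.
Limit = -9·π/2 - 3.

Final answer: -9·π/2 - 3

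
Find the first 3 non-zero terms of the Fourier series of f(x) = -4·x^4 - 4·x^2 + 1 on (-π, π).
(-176 + 32·π^2)·cos(x) + (8 - 8·π^2)·cos(2·x) - 4·π^4/5 - 4·π^2/3 + 1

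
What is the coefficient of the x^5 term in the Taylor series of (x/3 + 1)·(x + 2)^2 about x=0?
Expand to order 5: (x/3 + 1)·(x + 2)^2 = x^3/3 + 7·x^2/3 + 16·x/3 + 4 + O(x^6).
The coefficient of x^5 is 0.

Final answer: 0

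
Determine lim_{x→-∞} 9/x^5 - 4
Evaluate the dominant behaviour as x → -∞; each term tends to a finite value or vanishes.
Limit = -4.

Final answer: -4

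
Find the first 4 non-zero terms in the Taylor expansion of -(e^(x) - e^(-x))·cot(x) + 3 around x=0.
127·x^6/7560 + 5·x^4/36 + x^2/3 + 1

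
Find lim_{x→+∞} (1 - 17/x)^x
As x → +∞: this is the defining limit (1 - 17/x)^x → e^(-17).
Limit = e^(-17).

Final answer: e^(-17)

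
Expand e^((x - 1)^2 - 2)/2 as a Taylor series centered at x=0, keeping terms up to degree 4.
19·x^4·e^(-1)/12 - 5·x^3·e^(-1)/3 + 3·x^2·e^(-1)/2 - x·e^(-1) + e^(-1)/2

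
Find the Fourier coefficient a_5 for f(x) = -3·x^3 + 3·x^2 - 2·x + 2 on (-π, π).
a_5 = (1/π) ∫_{-π}^{π} f(x)·cos(5x) dx.
Evaluate the integral (use parity and integration by parts as needed): a_5 = -12/25.

Final answer: -12/25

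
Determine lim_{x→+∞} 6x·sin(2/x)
As x → +∞: let u = 2/x → 0⁺; then 6·x·sin(2/x) = 6·2·sin(u)/u → 6·2·1 = 12.
Limit = 12.

Final answer: 12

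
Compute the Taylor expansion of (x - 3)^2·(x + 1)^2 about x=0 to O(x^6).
x^4 - 4·x^3 - 2·x^2 + 12·x + 9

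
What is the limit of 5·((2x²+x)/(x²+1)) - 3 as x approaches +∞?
Evaluate the dominant behaviour as x → +∞; each term tends to a finite value or vanishes.
Limit = 7.

Final answer: 7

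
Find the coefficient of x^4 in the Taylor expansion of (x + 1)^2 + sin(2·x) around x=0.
Expand to order 4: (x + 1)^2 + sin(2·x) = -4·x^3/3 + x^2 + 4·x + 1 + O(x^5).
The coefficient of x^4 is 0.

Final answer: 0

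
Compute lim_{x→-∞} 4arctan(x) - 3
Evaluate the dominant behaviour as x → -∞; each term tends to a finite value or vanishes.
Limit = -2·π - 3.

Final answer: -2·π - 3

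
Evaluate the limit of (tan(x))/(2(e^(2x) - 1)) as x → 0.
Both numerator and denominator → 0 as x → 0; this is a 0/0 indeterminate form.
Expand each to leading order near x = 0: numerator ~ x, denominator ~ 4·x.
The limit of the ratio is 1/4.

Final answer: 1/4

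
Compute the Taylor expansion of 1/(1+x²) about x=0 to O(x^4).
1 - x^2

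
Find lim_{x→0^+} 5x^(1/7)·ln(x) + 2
The product is a 0·∞ indeterminate form at x → 0⁺.
Rewrite the product as 5·ln(x) / x^(-1/7) and apply L'Hôpital, or use the standard hierarchy x^(-1/7) ≫ |ln x| as x → 0⁺.
The indeterminate product → 0, so the limit = 2.

Final answer: 2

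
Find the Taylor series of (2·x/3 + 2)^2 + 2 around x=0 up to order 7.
4·x^2/9 + 8·x/3 + 6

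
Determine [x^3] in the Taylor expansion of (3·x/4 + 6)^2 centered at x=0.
Expand to order 3: (3·x/4 + 6)^2 = 9·x^2/16 + 9·x + 36 + O(x^4).
The coefficient of x^3 is 0.

Final answer: 0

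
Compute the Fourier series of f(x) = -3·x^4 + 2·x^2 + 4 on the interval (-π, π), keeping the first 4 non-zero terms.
(-152 + 24·π^2)·cos(x) + (11 - 6·π^2)·cos(2·x) + (-8/3 + 8·π^2/3)·cos(3·x) - 3·π^4/5 + 4 + 2·π^2/3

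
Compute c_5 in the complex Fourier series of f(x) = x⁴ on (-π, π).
Compute the real Fourier coefficients first: a_5 = 48/625 - 8·π^2/25, b_5 = 0.
Then c_5 = (a_5 − i·b_5)/2 = 24/625 - 4·π^2/25.

Final answer: 24/625 - 4·π^2/25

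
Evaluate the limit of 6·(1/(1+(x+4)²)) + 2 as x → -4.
Direct substitution at x = -4 gives 8.

Final answer: 8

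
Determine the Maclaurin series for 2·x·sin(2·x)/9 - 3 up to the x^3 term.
4·x^2/9 - 3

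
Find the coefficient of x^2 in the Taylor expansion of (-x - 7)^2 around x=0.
Expand to order 2: (-x - 7)^2 = x^2 + 14·x + 49 + O(x^3).
The coefficient of x^2 is 1.

Final answer: 1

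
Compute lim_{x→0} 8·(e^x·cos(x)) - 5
Direct substitution at x = 0 gives 3.

Final answer: 3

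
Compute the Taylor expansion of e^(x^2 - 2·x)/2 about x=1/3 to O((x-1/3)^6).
e^(-5/9)/2 - 2·e^(-5/9)·(x - 1/3)/3 + 17·e^(-5/9)·(x - 1/3)^2/18 - 70·e^(-5/9)·(x - 1/3)^3/81 + 739·e^(-5/9)·(x - 1/3)^4/972 - 1999·e^(-5/9)·(x - 1/3)^5/3645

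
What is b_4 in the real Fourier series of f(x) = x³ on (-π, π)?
b_4 = (1/π) ∫_{-π}^{π} f(x)·sin(4x) dx.
Evaluate the integral (use parity and integration by parts as needed): b_4 = 3/16 - π^2/2.

Final answer: 3/16 - π^2/2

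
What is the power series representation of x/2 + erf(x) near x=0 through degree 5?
x^5/(5·√(π)) - 2·x^3/(3·√(π)) + x·(1/2 + 2/√(π))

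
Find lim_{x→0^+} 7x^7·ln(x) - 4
The product is a 0·∞ indeterminate form at x → 0⁺.
Rewrite the product as 7·ln(x) / x^(-7) and apply L'Hôpital, or use the standard hierarchy x^(-7) ≫ |ln x| as x → 0⁺.
The indeterminate product → 0, so the limit = -4.

Final answer: -4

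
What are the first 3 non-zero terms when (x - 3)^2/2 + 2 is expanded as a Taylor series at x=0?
x^2/2 - 3·x + 13/2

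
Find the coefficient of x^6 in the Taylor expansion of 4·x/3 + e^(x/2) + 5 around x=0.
Expand to order 6: 4·x/3 + e^(x/2) + 5 = x^6/46080 + x^5/3840 + x^4/384 + x^3/48 + x^2/8 + 11·x/6 + 6 + O(x^7).
The coefficient of x^6 is 1/46080.

Final answer: 1/46080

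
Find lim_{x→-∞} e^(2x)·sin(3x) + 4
Evaluate the dominant behaviour as x → -∞; each term tends to a finite value or vanishes.
Limit = 4.

Final answer: 4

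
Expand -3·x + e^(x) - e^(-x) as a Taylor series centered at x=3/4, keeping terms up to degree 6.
(-9·e^(3/4) - 4 + 4·e^(3/2))·e^(-3/4)/4 + (-3·e^(3/4) + 1 + e^(3/2))·e^(-3/4)·(x - 3/4) + (-1 + e^(3/2))·e^(-3/4)·(x - 3/4)^2/2 + (1 + e^(3/2))·e^(-3/4)·(x - 3/4)^3/6 + (-1 + e^(3/2))·e^(-3/4)·(x - 3/4)^4/24 + (1 + e^(3/2))·e^(-3/4)·(x - 3/4)^5/120 + (-1 + e^(3/2))·e^(-3/4)·(x - 3/4)^6/720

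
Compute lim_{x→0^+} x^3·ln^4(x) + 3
The product is a 0·∞ indeterminate form at x → 0⁺.
Rewrite the product as ln^4(x) / x^(-3) and apply L'Hôpital, or use the standard hierarchy x^(-3) ≫ |ln x|^4 as x → 0⁺.
The indeterminate product → 0, so the limit = 3.

Final answer: 3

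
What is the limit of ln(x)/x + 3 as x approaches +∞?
Evaluate the dominant behaviour as x → +∞; each term tends to a finite value or vanishes.
Limit = 3.

Final answer: 3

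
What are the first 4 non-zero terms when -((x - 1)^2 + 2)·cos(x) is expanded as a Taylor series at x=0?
-x^3 + x^2/2 + 2·x - 3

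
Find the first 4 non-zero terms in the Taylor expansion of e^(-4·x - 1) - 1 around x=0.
-32·x^3·e^(-1)/3 + 8·x^2·e^(-1) - 4·x·e^(-1) - 1 + e^(-1)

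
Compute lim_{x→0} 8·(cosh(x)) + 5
Direct substitution at x = 0 gives 13.

Final answer: 13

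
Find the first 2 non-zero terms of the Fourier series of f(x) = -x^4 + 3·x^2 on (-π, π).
(-60 + 8·π^2)·cos(x) - π^4/5 + π^2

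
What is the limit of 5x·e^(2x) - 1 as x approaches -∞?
The product is a 0·∞ indeterminate form at x → -∞.
Rewrite the product as 5x / e^(-2x) (an ∞/∞ form) and apply L'Hôpital, or use the standard hierarchy e^(2|x|) ≫ |x| as x → -∞.
The indeterminate product → 0, so the limit = -1.

Final answer: -1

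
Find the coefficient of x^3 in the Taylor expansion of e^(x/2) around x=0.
Expand to order 3: e^(x/2) = x^3/48 + x^2/8 + x/2 + 1 + O(x^4).
The coefficient of x^3 is 1/48.

Final answer: 1/48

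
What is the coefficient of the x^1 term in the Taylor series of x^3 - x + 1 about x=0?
Expand to order 1: x^3 - x + 1 = 1 - x + O(x^2).
The coefficient of x^1 is -1.

Final answer: -1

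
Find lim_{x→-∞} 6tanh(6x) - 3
Evaluate the dominant behaviour as x → -∞; each term tends to a finite value or vanishes.
Limit = -9.

Final answer: -9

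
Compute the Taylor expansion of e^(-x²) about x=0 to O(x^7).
-x^6/6 + x^4/2 - x^2 + 1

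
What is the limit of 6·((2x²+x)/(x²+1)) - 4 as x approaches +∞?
Evaluate the dominant behaviour as x → +∞; each term tends to a finite value or vanishes.
Limit = 8.

Final answer: 8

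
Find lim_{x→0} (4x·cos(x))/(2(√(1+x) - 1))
Both numerator and denominator → 0 as x → 0; this is a 0/0 indeterminate form.
Expand each to leading order near x = 0: numerator ~ 4·x, denominator ~ x.
The limit of the ratio is 4.

Final answer: 4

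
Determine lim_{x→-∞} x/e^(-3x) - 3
The quotient is an ∞/∞ indeterminate form as x → -∞.
Compare growth rates of the dominant terms (exponentials ≫ polynomials ≫ logarithms), or apply L'Hôpital's rule; the quotient → 0.
Adding the constant: 0 - 3 = -3. Limit = -3.

Final answer: -3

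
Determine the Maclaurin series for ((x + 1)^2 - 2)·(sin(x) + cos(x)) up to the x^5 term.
-11·x^5/120 - 7·x^4/8 + x^3/6 + 7·x^2/2 + x - 1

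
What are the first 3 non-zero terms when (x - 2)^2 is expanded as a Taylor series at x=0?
x^2 - 4·x + 4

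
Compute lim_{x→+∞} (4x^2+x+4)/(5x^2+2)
This is an ∞/∞ indeterminate form as x → +∞.
Divide numerator and denominator by x^2 and let the lower-order terms vanish; the leading terms give 4/5.
Limit = 4/5.

Final answer: 4/5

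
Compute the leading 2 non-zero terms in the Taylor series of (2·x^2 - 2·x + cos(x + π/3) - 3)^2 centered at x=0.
x·(5·√(3)/2 + 10) + 25/4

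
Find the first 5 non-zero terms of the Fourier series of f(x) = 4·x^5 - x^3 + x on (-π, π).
(-162·π^2 + 8·π^4 + 974)·sin(x) + (-4·π^4 - 65/2 + 21·π^2)·sin(2·x) + (-178·π^2/27 + 410/81 + 8·π^4/3)·sin(3·x) + (-2·π^4 - 13/8 + 3·π^2)·sin(4·x) + (-42·π^2/25 + 502/625 + 8·π^4/5)·sin(5·x)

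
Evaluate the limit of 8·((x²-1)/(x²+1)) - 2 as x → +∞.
Evaluate the dominant behaviour as x → +∞; each term tends to a finite value or vanishes.
Limit = 6.

Final answer: 6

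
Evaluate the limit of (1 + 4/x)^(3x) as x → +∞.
As x → +∞: write (1 + 4/x)^(3x) = ((1 + 4/x)^x)^3 → (e^4)^3 = e^12.
Limit = e^(12).

Final answer: e^(12)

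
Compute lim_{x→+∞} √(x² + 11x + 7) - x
This is an ∞ − ∞ indeterminate form.
Multiply and divide by the conjugate √(x²+11x + 7) + x; the x² terms cancel, leaving (11x + 7)/(√(x²+11x + 7)+x) → 11/2.
Limit = 11/2.

Final answer: 11/2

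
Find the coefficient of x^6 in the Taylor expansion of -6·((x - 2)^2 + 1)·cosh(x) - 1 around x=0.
Expand to order 6: -6·((x - 2)^2 + 1)·cosh(x) - 1 = -7·x^6/24 + x^5 - 17·x^4/4 + 12·x^3 - 21·x^2 + 24·x - 31 + O(x^7).
The coefficient of x^6 is -7/24.

Final answer: -7/24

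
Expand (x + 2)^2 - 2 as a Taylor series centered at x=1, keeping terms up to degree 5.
7 + 6·(x - 1) + (x - 1)^2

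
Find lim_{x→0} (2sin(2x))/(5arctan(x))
Both numerator and denominator → 0 as x → 0; this is a 0/0 indeterminate form.
Expand each to leading order near x = 0: numerator ~ 4·x, denominator ~ 5·x.
The limit of the ratio is 4/5.

Final answer: 4/5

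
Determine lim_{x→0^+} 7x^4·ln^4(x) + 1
The product is a 0·∞ indeterminate form at x → 0⁺.
Rewrite the product as 7·ln^4(x) / x^(-4) and apply L'Hôpital, or use the standard hierarchy x^(-4) ≫ |ln x|^4 as x → 0⁺.
The indeterminate product → 0, so the limit = 1.

Final answer: 1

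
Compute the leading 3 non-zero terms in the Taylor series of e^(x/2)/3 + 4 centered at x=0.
x^2/24 + x/6 + 13/3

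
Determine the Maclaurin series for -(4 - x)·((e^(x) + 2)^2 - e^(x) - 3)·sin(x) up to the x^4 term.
-4·x^4/3 - 17·x^3/3 - 15·x^2 - 20·x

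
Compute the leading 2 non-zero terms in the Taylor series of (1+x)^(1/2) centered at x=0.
x/2 + 1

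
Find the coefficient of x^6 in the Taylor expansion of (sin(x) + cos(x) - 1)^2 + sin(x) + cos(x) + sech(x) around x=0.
Expand to order 6: (sin(x) + cos(x) - 1)^2 + sin(x) + cos(x) + sech(x) = -x^6/12 + 31·x^5/120 + x^4/6 - 7·x^3/6 + x + 2 + O(x^7).
The coefficient of x^6 is -1/12.

Final answer: -1/12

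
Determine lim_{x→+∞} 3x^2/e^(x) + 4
The quotient is an ∞/∞ indeterminate form as x → +∞.
The exponential denominator e^(x) dominates the polynomial numerator (e^x ≫ x^2 as x → ∞), so the quotient → 0.
Adding the constant: 0 + 4 = 4. Limit = 4.

Final answer: 4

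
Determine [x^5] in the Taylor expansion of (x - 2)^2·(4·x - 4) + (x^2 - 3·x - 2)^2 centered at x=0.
Expand to order 5: (x - 2)^2·(4·x - 4) + (x^2 - 3·x - 2)^2 = x^4 - 2·x^3 - 15·x^2 + 44·x - 12 + O(x^6).
The coefficient of x^5 is 0.

Final answer: 0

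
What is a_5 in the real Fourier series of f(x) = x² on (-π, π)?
a_5 = (1/π) ∫_{-π}^{π} f(x)·cos(5x) dx.
Evaluate the integral (use parity and integration by parts as needed): a_5 = -4/25.

Final answer: -4/25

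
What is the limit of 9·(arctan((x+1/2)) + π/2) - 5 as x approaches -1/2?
Direct substitution at x = -1/2 gives -5 + 9·π/2.

Final answer: -5 + 9·π/2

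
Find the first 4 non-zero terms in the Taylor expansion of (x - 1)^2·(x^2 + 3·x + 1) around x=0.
x^3 - 4·x^2 + x + 1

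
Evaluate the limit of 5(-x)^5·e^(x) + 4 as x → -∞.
The product is a 0·∞ indeterminate form at x → -∞.
Rewrite the product as 5(-x)^5 / e^(-x) (an ∞/∞ form) and apply L'Hôpital, or use the standard hierarchy e^(|x|) ≫ |(-x)^5| as x → -∞.
The indeterminate product → 0, so the limit = 4.

Final answer: 4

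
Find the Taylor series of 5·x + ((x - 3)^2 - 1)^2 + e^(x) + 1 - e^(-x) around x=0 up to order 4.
x^4 - 35·x^3/3 + 52·x^2 - 89·x + 65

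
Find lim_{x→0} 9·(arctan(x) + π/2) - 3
Direct substitution at x = 0 gives -3 + 9·π/2.

Final answer: -3 + 9·π/2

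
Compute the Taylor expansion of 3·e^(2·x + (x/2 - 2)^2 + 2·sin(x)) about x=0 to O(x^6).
-17·x^5·e^(4)/80 + 51·x^4·e^(4)/32 + 9·x^3·e^(4)/2 + 27·x^2·e^(4)/4 + 6·x·e^(4) + 3·e^(4)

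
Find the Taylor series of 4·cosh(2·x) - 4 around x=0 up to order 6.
16·x^6/45 + 8·x^4/3 + 8·x^2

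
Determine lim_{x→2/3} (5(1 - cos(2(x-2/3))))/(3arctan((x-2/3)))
Both numerator and denominator → 0 as x → 2/3; this is a 0/0 indeterminate form.
Expand each to leading order near x = 2/3: numerator ~ 10·(x - 2/3)^2, denominator ~ 3·(x - 2/3).
The limit of the ratio is 0.

Final answer: 0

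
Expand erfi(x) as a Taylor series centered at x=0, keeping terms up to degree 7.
x^7/(21·√(π)) + x^5/(5·√(π)) + 2·x^3/(3·√(π)) + 2·x/√(π)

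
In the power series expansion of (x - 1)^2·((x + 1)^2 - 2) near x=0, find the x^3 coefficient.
Expand to order 3: (x - 1)^2·((x + 1)^2 - 2) = -4·x^2 + 4·x - 1 + O(x^4).
The coefficient of x^3 is 0.

Final answer: 0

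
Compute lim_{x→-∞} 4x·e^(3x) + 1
The product is a 0·∞ indeterminate form at x → -∞.
Rewrite the product as 4x / e^(-3x) (an ∞/∞ form) and apply L'Hôpital, or use the standard hierarchy e^(3|x|) ≫ |x| as x → -∞.
The indeterminate product → 0, so the limit = 1.

Final answer: 1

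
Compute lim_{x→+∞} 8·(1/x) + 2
Evaluate the dominant behaviour as x → +∞; each term tends to a finite value or vanishes.
Limit = 2.

Final answer: 2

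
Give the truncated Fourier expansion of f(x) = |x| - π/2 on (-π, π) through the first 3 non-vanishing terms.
-4·cos(x)/π - 4·cos(3·x)/(9·π) - 4·cos(5·x)/(25·π)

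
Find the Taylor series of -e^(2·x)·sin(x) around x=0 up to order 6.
-11·x^6/180 - 41·x^5/120 - x^4 - 11·x^3/6 - 2·x^2 - x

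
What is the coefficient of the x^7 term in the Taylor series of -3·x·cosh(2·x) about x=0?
Expand to order 7: -3·x·cosh(2·x) = -4·x^7/15 - 2·x^5 - 6·x^3 - 3·x + O(x^8).
The coefficient of x^7 is -4/15.

Final answer: -4/15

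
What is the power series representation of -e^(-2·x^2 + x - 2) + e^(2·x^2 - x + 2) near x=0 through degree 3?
x^3·(-13·e^(2)/6 + 11·e^(-2)/6) + x^2·(3·e^(-2)/2 + 5·e^(2)/2) + x·(-e^(2) - e^(-2)) - e^(-2) + e^(2)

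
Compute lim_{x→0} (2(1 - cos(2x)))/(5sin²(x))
Both numerator and denominator → 0 as x → 0; this is a 0/0 indeterminate form.
Expand each to leading order near x = 0: numerator ~ 4·x^2, denominator ~ 5·x^2.
The limit of the ratio is 4/5.

Final answer: 4/5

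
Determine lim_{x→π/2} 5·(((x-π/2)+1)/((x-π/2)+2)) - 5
Direct substitution at x = π/2 gives -5/2.

Final answer: -5/2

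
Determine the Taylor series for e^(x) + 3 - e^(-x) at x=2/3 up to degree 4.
(-1 + e^(4/3) + 3·e^(2/3))·e^(-2/3) + (1 + e^(4/3))·e^(-2/3)·(x - 2/3) + (-1 + e^(4/3))·e^(-2/3)·(x - 2/3)^2/2 + (1 + e^(4/3))·e^(-2/3)·(x - 2/3)^3/6 + (-1 + e^(4/3))·e^(-2/3)·(x - 2/3)^4/24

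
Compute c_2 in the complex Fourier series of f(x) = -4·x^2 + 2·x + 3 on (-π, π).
Compute the real Fourier coefficients first: a_2 = -4, b_2 = -2.
Then c_2 = (a_2 − i·b_2)/2 = -2 + i.

Final answer: -2 + i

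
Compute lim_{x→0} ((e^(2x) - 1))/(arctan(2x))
Both numerator and denominator → 0 as x → 0; this is a 0/0 indeterminate form.
Expand each to leading order near x = 0: numerator ~ 2·x, denominator ~ 2·x.
The limit of the ratio is 1.

Final answer: 1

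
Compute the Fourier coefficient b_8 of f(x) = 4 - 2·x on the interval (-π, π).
b_8 = (1/π) ∫_{-π}^{π} f(x)·sin(8x) dx.
Evaluate the integral (use parity and integration by parts as needed): b_8 = 1/2.

Final answer: 1/2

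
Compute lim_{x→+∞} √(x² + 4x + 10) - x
This is an ∞ − ∞ indeterminate form.
Multiply and divide by the conjugate √(x²+4x + 10) + x; the x² terms cancel, leaving (4x + 10)/(√(x²+4x + 10)+x) → 4/2 = 2.
Limit = 2.

Final answer: 2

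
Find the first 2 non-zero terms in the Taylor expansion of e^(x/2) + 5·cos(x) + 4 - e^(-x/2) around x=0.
x + 9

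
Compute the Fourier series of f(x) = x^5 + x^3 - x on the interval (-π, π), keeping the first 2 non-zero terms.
(-38·π^2 + 2·π^4 + 226)·sin(x) + (-π^4 - 5 + 4·π^2)·sin(2·x)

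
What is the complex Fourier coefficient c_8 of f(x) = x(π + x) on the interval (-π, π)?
Compute the real Fourier coefficients first: a_8 = 1/16, b_8 = -π/4.
Then c_8 = (a_8 − i·b_8)/2 = 1/32 + i·π/8.

Final answer: 1/32 + i·π/8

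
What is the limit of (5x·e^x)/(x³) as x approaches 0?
Both numerator and denominator → 0 as x → 0; this is a 0/0 indeterminate form.
Expand each to leading order near x = 0: numerator ~ 5·x, denominator ~ x^3.
The limit of the ratio is ∞.

Final answer: ∞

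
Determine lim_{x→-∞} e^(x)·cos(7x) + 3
Evaluate the dominant behaviour as x → -∞; each term tends to a finite value or vanishes.
Limit = 3.

Final answer: 3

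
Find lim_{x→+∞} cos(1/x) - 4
Evaluate the dominant behaviour as x → +∞; each term tends to a finite value or vanishes.
Limit = -3.

Final answer: -3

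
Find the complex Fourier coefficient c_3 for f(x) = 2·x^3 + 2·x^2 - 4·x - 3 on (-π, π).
Compute the real Fourier coefficients first: a_3 = -8/9, b_3 = -32/9 + 4·π^2/3.
Then c_3 = (a_3 − i·b_3)/2 = -4/9 - 2·i·π^2/3 + 16·i/9.

Final answer: -4/9 - 2·i·π^2/3 + 16·i/9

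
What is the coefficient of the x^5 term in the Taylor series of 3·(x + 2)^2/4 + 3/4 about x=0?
Expand to order 5: 3·(x + 2)^2/4 + 3/4 = 3·x^2/4 + 3·x + 15/4 + O(x^6).
The coefficient of x^5 is 0.

Final answer: 0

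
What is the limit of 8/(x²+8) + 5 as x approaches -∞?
Evaluate the dominant behaviour as x → -∞; each term tends to a finite value or vanishes.
Limit = 5.

Final answer: 5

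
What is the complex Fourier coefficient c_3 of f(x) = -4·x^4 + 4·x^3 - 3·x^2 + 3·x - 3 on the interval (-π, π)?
Compute the real Fourier coefficients first: a_3 = -28/27 + 32·π^2/9, b_3 = 2/9 + 8·π^2/3.
Then c_3 = (a_3 − i·b_3)/2 = -14/27 + 16·π^2/9 - 4·i·π^2/3 - i/9.

Final answer: -14/27 + 16·π^2/9 - 4·i·π^2/3 - i/9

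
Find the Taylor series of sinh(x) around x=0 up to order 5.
x^5/120 + x^3/6 + x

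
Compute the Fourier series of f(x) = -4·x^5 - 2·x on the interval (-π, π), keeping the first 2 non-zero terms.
(-964 - 8·π^4 + 160·π^2)·sin(x) + (-20·π^2 + 32 + 4·π^4)·sin(2·x)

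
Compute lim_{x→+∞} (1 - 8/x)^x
As x → +∞: this is the defining limit (1 - 8/x)^x → e^(-8).
Limit = e^(-8).

Final answer: e^(-8)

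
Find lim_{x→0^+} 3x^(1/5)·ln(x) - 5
The product is a 0·∞ indeterminate form at x → 0⁺.
Rewrite the product as 3·ln(x) / x^(-1/5) and apply L'Hôpital, or use the standard hierarchy x^(-1/5) ≫ |ln x| as x → 0⁺.
The indeterminate product → 0, so the limit = -5.

Final answer: -5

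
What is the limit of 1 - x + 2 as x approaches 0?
Direct substitution at x = 0 gives 3.

Final answer: 3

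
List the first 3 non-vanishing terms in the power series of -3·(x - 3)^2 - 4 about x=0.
-3·x^2 + 18·x - 31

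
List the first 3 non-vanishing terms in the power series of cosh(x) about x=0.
x^4/24 + x^2/2 + 1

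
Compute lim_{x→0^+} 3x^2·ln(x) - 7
The product is a 0·∞ indeterminate form at x → 0⁺.
Rewrite the product as 3·ln(x) / x^(-2) and apply L'Hôpital, or use the standard hierarchy x^(-2) ≫ |ln x| as x → 0⁺.
The indeterminate product → 0, so the limit = -7.

Final answer: -7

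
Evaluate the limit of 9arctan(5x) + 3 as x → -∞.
Evaluate the dominant behaviour as x → -∞; each term tends to a finite value or vanishes.
Limit = 3 - 9·π/2.

Final answer: 3 - 9·π/2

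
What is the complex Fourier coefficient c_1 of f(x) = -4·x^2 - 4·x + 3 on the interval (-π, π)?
Compute the real Fourier coefficients first: a_1 = 16, b_1 = -8.
Then c_1 = (a_1 − i·b_1)/2 = 8 + 4·i.

Final answer: 8 + 4·i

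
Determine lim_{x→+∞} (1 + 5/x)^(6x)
As x → +∞: write (1 + 5/x)^(6x) = ((1 + 5/x)^x)^6 → (e^5)^6 = e^30.
Limit = e^(30).

Final answer: e^(30)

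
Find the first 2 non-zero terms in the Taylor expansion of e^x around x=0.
x + 1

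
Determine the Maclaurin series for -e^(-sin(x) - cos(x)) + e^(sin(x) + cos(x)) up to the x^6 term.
x^6·(17·e^(-1)/720 + 71·e/720) + x^5·(e^(-1)/60 + e/10) + x^4·(-5·e/24 - 5·e^(-1)/24) + x^3·(-e/2 + e^(-1)/2) - x^2·e^(-1) + x·(e^(-1) + e) - e^(-1) + e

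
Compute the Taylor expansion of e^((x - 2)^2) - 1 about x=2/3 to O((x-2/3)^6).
-1 + e^(16/9) - 8·e^(16/9)·(x - 2/3)/3 + 41·e^(16/9)·(x - 2/3)^2/9 - 472·e^(16/9)·(x - 2/3)^3/81 + 2995·e^(16/9)·(x - 2/3)^4/486 - 20476·e^(16/9)·(x - 2/3)^5/3645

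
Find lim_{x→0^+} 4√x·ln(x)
This is a 0·∞ indeterminate form at x → 0⁺.
Rewrite the product as 4·ln(x) / x^(-1/2) and apply L'Hôpital, or use the standard hierarchy x^(-1/2) ≫ |ln x| as x → 0⁺.
The indeterminate product → 0, so the limit = 0.

Final answer: 0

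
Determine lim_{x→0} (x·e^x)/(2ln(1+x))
Both numerator and denominator → 0 as x → 0; this is a 0/0 indeterminate form.
Expand each to leading order near x = 0: numerator ~ x, denominator ~ 2·x.
The limit of the ratio is 1/2.

Final answer: 1/2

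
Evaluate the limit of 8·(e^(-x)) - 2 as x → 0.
Direct substitution at x = 0 gives 6.

Final answer: 6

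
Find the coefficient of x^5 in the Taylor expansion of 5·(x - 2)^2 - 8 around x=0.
Expand to order 5: 5·(x - 2)^2 - 8 = 5·x^2 - 20·x + 12 + O(x^6).
The coefficient of x^5 is 0.

Final answer: 0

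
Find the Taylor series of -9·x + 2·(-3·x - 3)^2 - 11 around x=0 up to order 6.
18·x^2 + 27·x + 7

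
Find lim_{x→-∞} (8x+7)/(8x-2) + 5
Evaluate the dominant behaviour as x → -∞; each term tends to a finite value or vanishes.
Limit = 6.

Final answer: 6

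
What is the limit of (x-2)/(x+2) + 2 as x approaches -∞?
Evaluate the dominant behaviour as x → -∞; each term tends to a finite value or vanishes.
Limit = 3.

Final answer: 3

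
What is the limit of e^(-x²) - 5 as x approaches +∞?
Evaluate the dominant behaviour as x → +∞; each term tends to a finite value or vanishes.
Limit = -5.

Final answer: -5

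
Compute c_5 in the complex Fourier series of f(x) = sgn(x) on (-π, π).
Compute the real Fourier coefficients first: a_5 = 0, b_5 = 4/(5·π).
Then c_5 = (a_5 − i·b_5)/2 = -2·i/(5·π).

Final answer: -2·i/(5·π)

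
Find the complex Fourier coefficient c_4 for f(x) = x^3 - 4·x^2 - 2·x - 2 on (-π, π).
Compute the real Fourier coefficients first: a_4 = -1, b_4 = 19/16 - π^2/2.
Then c_4 = (a_4 − i·b_4)/2 = -1/2 - 19·i/32 + i·π^2/4.

Final answer: -1/2 - 19·i/32 + i·π^2/4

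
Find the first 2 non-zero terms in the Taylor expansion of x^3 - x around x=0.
x^3 - x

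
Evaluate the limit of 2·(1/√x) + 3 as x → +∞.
Evaluate the dominant behaviour as x → +∞; each term tends to a finite value or vanishes.
Limit = 3.

Final answer: 3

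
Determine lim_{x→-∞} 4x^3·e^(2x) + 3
The product is a 0·∞ indeterminate form at x → -∞.
Rewrite the product as 4x^3 / e^(-2x) (an ∞/∞ form) and apply L'Hôpital, or use the standard hierarchy e^(2|x|) ≫ |x^3| as x → -∞.
The indeterminate product → 0, so the limit = 3.

Final answer: 3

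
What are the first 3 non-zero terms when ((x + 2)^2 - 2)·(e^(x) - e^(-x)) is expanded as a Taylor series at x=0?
8·x^3/3 + 8·x^2 + 4·x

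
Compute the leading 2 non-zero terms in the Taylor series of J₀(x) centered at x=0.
1 - x^2/4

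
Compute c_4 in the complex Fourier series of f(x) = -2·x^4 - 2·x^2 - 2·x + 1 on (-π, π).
Compute the real Fourier coefficients first: a_4 = -π^2 - 1/8, b_4 = 1.
Then c_4 = (a_4 − i·b_4)/2 = -π^2/2 - 1/16 - i/2.

Final answer: -π^2/2 - 1/16 - i/2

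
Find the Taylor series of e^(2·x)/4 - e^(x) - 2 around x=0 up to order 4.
x^4/8 + x^3/6 - x/2 - 11/4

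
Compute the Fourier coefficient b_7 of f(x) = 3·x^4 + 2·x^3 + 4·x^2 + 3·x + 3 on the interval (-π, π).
b_7 = (1/π) ∫_{-π}^{π} f(x)·sin(7x) dx.
Evaluate the integral (use parity and integration by parts as needed): b_7 = 270/343 + 4·π^2/7.

Final answer: 270/343 + 4·π^2/7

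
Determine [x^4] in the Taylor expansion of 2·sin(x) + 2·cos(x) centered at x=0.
Expand to order 4: 2·sin(x) + 2·cos(x) = x^4/12 - x^3/3 - x^2 + 2·x + 2 + O(x^5).
The coefficient of x^4 is 1/12.

Final answer: 1/12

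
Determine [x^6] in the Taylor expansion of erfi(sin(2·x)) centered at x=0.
Expand to order 6: erfi(sin(2·x)) = -56·x^5/(15·√(π)) + 8·x^3/(3·√(π)) + 4·x/√(π) + O(x^7).
The coefficient of x^6 is 0.

Final answer: 0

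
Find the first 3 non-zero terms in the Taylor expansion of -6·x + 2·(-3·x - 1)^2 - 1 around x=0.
18·x^2 + 6·x + 1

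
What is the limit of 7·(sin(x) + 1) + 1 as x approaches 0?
Direct substitution at x = 0 gives 8.

Final answer: 8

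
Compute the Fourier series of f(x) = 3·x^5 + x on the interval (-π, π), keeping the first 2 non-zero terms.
(-120·π^2 + 6·π^4 + 722)·sin(x) + (-3·π^4 - 47/2 + 15·π^2)·sin(2·x)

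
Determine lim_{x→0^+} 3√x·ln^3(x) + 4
The product is a 0·∞ indeterminate form at x → 0⁺.
Rewrite the product as 3·ln^3(x) / x^(-1/2) and apply L'Hôpital, or use the standard hierarchy x^(-1/2) ≫ |ln x|^3 as x → 0⁺.
The indeterminate product → 0, so the limit = 4.

Final answer: 4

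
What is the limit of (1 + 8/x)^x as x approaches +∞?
As x → +∞: this is the defining limit (1 + 8/x)^x → e^8.
Limit = e^(8).

Final answer: e^(8)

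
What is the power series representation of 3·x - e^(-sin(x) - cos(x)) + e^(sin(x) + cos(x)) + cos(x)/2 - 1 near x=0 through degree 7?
x^7·(-e^(-1)/48 + e/720) + x^6·(-1/1440 + 17·e^(-1)/720 + 71·e/720) + x^5·(e^(-1)/60 + e/10) + x^4·(-5·e/24 - 5·e^(-1)/24 + 1/48) + x^3·(-e/2 + e^(-1)/2) + x^2·(-e^(-1) - 1/4) + x·(e^(-1) + e + 3) - 1/2 - e^(-1) + e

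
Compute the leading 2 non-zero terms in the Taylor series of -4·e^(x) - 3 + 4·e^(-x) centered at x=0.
-8·x - 3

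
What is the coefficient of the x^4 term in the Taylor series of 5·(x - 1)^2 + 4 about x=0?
Expand to order 4: 5·(x - 1)^2 + 4 = 5·x^2 - 10·x + 9 + O(x^5).
The coefficient of x^4 is 0.

Final answer: 0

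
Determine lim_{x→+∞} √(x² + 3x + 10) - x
This is an ∞ − ∞ indeterminate form.
Multiply and divide by the conjugate √(x²+3x + 10) + x; the x² terms cancel, leaving (3x + 10)/(√(x²+3x + 10)+x) → 3/2.
Limit = 3/2.

Final answer: 3/2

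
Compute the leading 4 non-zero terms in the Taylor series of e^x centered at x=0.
x^3/6 + x^2/2 + x + 1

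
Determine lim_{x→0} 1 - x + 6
Direct substitution at x = 0 gives 7.

Final answer: 7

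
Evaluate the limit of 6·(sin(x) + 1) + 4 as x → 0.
Direct substitution at x = 0 gives 10.

Final answer: 10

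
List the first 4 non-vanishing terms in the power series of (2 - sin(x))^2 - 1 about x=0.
2·x^3/3 + x^2 - 4·x + 3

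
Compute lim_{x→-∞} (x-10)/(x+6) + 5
Evaluate the dominant behaviour as x → -∞; each term tends to a finite value or vanishes.
Limit = 6.

Final answer: 6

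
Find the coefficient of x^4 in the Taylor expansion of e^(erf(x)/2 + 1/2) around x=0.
Expand to order 4: e^(erf(x)/2 + 1/2) = x^4·(-e^(1/2)/(3·π) + e^(1/2)/(24·π^2)) + x^3·(-e^(1/2)/(3·√(π)) + e^(1/2)/(6·π^(3/2))) + x^2·e^(1/2)/(2·π) + x·e^(1/2)/√(π) + e^(1/2) + O(x^5).
The coefficient of x^4 is -e^(1/2)/(3·π) + e^(1/2)/(24·π^2).

Final answer: -e^(1/2)/(3·π) + e^(1/2)/(24·π^2)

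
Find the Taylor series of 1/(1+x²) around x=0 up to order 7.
-x^6 + x^4 - x^2 + 1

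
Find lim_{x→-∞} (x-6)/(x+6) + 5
Evaluate the dominant behaviour as x → -∞; each term tends to a finite value or vanishes.
Limit = 6.

Final answer: 6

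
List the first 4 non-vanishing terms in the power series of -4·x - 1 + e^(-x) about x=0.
x^4/24 - x^3/6 + x^2/2 - 5·x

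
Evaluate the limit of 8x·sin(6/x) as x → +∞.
As x → +∞: let u = 6/x → 0⁺; then 8·x·sin(6/x) = 8·6·sin(u)/u → 8·6·1 = 48.
Limit = 48.

Final answer: 48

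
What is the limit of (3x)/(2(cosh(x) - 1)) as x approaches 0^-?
Both numerator and denominator → 0 as x → 0^-; this is a 0/0 indeterminate form.
Expand each to leading order near x = 0: numerator ~ 3·x, denominator ~ x^2.
The limit of the ratio is -∞.

Final answer: -∞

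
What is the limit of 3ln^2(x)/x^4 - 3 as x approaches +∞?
The quotient is an ∞/∞ indeterminate form as x → +∞.
The polynomial denominator x^4 dominates the logarithmic numerator (any positive power of x ≫ ln^2(x) as x → ∞), so the quotient → 0.
Adding the constant: 0 - 3 = -3. Limit = -3.

Final answer: -3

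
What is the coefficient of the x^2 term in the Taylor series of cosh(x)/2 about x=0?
Expand to order 2: cosh(x)/2 = x^2/4 + 1/2 + O(x^3).
The coefficient of x^2 is 1/4.

Final answer: 1/4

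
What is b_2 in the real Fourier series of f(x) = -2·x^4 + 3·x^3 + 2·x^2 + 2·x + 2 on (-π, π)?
b_2 = (1/π) ∫_{-π}^{π} f(x)·sin(2x) dx.
Evaluate the integral (use parity and integration by parts as needed): b_2 = 5/2 - 3·π^2.

Final answer: 5/2 - 3·π^2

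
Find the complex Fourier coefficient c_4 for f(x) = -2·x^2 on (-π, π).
Compute the real Fourier coefficients first: a_4 = -1/2, b_4 = 0.
Then c_4 = (a_4 − i·b_4)/2 = -1/4.

Final answer: -1/4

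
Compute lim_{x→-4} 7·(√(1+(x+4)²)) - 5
Direct substitution at x = -4 gives 2.

Final answer: 2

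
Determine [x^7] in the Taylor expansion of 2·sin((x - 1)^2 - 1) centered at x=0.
Expand to order 7: 2·sin((x - 1)^2 - 1) = -404·x^7/315 + x^6 + 22·x^5/15 - 4·x^4 + 8·x^3/3 + 2·x^2 - 4·x + O(x^8).
The coefficient of x^7 is -404/315.

Final answer: -404/315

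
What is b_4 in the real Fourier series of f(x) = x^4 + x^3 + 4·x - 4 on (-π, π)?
b_4 = (1/π) ∫_{-π}^{π} f(x)·sin(4x) dx.
Evaluate the integral (use parity and integration by parts as needed): b_4 = -π^2/2 - 29/16.

Final answer: -π^2/2 - 29/16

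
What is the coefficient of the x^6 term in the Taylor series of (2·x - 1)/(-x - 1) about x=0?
Expand to order 6: (2·x - 1)/(-x - 1) = 3·x^6 - 3·x^5 + 3·x^4 - 3·x^3 + 3·x^2 - 3·x + 1 + O(x^7).
The coefficient of x^6 is 3.

Final answer: 3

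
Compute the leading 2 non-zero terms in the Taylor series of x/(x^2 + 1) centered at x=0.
-x^3 + x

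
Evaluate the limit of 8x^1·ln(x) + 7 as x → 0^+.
The product is a 0·∞ indeterminate form at x → 0⁺.
Rewrite the product as 8·ln(x) / x^(-1) and apply L'Hôpital, or use the standard hierarchy x^(-1) ≫ |ln x| as x → 0⁺.
The indeterminate product → 0, so the limit = 7.

Final answer: 7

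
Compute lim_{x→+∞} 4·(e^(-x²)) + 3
Evaluate the dominant behaviour as x → +∞; each term tends to a finite value or vanishes.
Limit = 3.

Final answer: 3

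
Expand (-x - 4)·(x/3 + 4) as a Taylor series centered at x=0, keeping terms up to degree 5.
-x^2/3 - 16·x/3 - 16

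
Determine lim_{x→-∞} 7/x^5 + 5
Evaluate the dominant behaviour as x → -∞; each term tends to a finite value or vanishes.
Limit = 5.

Final answer: 5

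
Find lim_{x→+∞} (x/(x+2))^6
As x → +∞: x/(x+2) = 1/(1 + 2/x) → 1, and the 6th power of a limit-1 base also → 1.
Limit = 1.

Final answer: 1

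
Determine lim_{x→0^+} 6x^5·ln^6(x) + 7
The product is a 0·∞ indeterminate form at x → 0⁺.
Rewrite the product as 6·ln^6(x) / x^(-5) and apply L'Hôpital, or use the standard hierarchy x^(-5) ≫ |ln x|^6 as x → 0⁺.
The indeterminate product → 0, so the limit = 7.

Final answer: 7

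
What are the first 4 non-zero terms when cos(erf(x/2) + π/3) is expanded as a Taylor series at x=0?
x^3·(√(3)/(12·π^(3/2)) + √(3)/(24·√(π))) - x^2/(4·π) - √(3)·x/(2·√(π)) + 1/2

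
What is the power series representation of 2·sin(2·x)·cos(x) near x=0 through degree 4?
-14·x^3/3 + 4·x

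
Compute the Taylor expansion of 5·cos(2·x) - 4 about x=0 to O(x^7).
-4·x^6/9 + 10·x^4/3 - 10·x^2 + 1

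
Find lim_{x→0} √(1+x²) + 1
Direct substitution at x = 0 gives 2.

Final answer: 2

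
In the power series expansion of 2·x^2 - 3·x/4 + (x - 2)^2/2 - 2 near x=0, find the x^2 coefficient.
Expand to order 2: 2·x^2 - 3·x/4 + (x - 2)^2/2 - 2 = 5·x^2/2 - 11·x/4 + O(x^3).
The coefficient of x^2 is 5/2.

Final answer: 5/2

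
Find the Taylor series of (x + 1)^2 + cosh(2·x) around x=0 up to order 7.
4·x^6/45 + 2·x^4/3 + 3·x^2 + 2·x + 2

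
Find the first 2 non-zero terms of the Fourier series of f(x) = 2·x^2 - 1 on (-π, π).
-8·cos(x) - 1 + 2·π^2/3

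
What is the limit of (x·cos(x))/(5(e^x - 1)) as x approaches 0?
Both numerator and denominator → 0 as x → 0; this is a 0/0 indeterminate form.
Expand each to leading order near x = 0: numerator ~ x, denominator ~ 5·x.
The limit of the ratio is 1/5.

Final answer: 1/5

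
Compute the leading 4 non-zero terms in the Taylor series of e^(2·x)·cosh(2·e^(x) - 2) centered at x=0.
22·x^3/3 + 4·x^2 + 2·x + 1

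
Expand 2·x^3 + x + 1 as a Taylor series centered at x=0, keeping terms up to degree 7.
2·x^3 + x + 1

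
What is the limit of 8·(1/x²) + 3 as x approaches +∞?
Evaluate the dominant behaviour as x → +∞; each term tends to a finite value or vanishes.
Limit = 3.

Final answer: 3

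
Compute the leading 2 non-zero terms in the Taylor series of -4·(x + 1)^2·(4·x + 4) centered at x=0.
-48·x - 16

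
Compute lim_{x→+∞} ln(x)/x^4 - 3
The quotient is an ∞/∞ indeterminate form as x → +∞.
The polynomial denominator x^4 dominates the logarithmic numerator (any positive power of x ≫ ln(x) as x → ∞), so the quotient → 0.
Adding the constant: 0 - 3 = -3. Limit = -3.

Final answer: -3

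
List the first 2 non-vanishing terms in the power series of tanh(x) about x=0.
-x^3/3 + x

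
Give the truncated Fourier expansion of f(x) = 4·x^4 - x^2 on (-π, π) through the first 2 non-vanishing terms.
(196 - 32·π^2)·cos(x) - π^2/3 + 4·π^4/5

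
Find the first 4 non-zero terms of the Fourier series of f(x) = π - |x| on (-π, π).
4·cos(x)/π + 4·cos(3·x)/(9·π) + 4·cos(5·x)/(25·π) + π/2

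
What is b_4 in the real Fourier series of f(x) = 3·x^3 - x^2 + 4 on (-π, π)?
b_4 = (1/π) ∫_{-π}^{π} f(x)·sin(4x) dx.
Evaluate the integral (use parity and integration by parts as needed): b_4 = 9/16 - 3·π^2/2.

Final answer: 9/16 - 3·π^2/2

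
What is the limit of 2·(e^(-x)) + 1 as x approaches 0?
Direct substitution at x = 0 gives 3.

Final answer: 3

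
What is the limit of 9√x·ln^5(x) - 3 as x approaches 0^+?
The product is a 0·∞ indeterminate form at x → 0⁺.
Rewrite the product as 9·ln^5(x) / x^(-1/2) and apply L'Hôpital, or use the standard hierarchy x^(-1/2) ≫ |ln x|^5 as x → 0⁺.
The indeterminate product → 0, so the limit = -3.

Final answer: -3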